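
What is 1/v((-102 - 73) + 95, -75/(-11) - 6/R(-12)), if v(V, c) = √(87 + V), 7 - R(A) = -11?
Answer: √7/7 ≈ 0.37796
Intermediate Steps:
R(A) = 18 (R(A) = 7 - 1*(-11) = 7 + 11 = 18)
1/v((-102 - 73) + 95, -75/(-11) - 6/R(-12)) = 1/(√(87 + ((-102 - 73) + 95))) = 1/(√(87 + (-175 + 95))) = 1/(√(87 - 80)) = 1/(√7) = √7/7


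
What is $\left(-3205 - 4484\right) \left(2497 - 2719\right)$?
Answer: $1706958$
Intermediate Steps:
$\left(-3205 - 4484\right) \left(2497 - 2719\right) = \left(-7689\right) \left(-222\right) = 1706958$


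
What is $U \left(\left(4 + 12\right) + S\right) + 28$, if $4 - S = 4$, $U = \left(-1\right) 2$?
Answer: $-4$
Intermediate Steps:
$U = -2$
$S = 0$ ($S = 4 - 4 = 0$)
$U \left(\left(4 + 12\right) + S\right) + 28 = - 2 \left(\left(4 + 12\right) + 0\right) + 28 = - 2 \left(16 + 0\right) + 28 = \left(-2\right) 16 + 28 = -32 + 28 = -4$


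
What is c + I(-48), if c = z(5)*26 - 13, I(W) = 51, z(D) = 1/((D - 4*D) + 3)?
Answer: 215/6 ≈ 35.833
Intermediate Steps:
z(D) = 1/(3 - 3*D) (z(D) = 1/(-3*D + 3) = 1/(3 - 3*D))
c = -91/6 (c = -1/(-3 + 3*5)*26 - 13 = -1/(-3 + 15)*26 - 13 = -1/12*26 - 13 = -13/6 - 13 = -91/6 ≈ -15.167)
c + I(-48) = -91/6 + 51 = 215/6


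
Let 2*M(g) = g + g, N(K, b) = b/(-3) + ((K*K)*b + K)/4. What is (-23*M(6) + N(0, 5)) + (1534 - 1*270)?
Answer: 3373/3 ≈ 1124.3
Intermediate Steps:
N(K, b) = -b/3 + K/4 + b*K**2/4 (N(K, b) = b*(-1/3) + (K**2*b + K)*(1/4) = -b/3 + (b*K**2 + K)*(1/4) = -b/3 + (K + b*K**2)*(1/4) = -b/3 + (K/4 + b*K**2/4) = -b/3 + K/4 + b*K**2/4)
M(g) = g (M(g) = (g + g)/2 = (2*g)/2 = g)
(-23*M(6) + N(0, 5)) + (1534 - 1*270) = (-23*6 + (-1/3*5 + (1/4)*0 + (1/4)*5*0**2)) + (1534 - 1*270) = (-138 + (-5/3 + 0 + (1/4)*5*0)) + (1534 - 270) = (-138 + (-5/3 + 0 + 0)) + 1264 = (-138 - 5/3) + 1264 = -419/3 + 1264 = 3373/3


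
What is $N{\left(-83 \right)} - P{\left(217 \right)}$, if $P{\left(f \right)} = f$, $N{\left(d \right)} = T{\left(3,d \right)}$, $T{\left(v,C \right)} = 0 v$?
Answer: $-217$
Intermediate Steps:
$T{\left(v,C \right)} = 0$
$N{\left(d \right)} = 0$
$N{\left(-83 \right)} - P{\left(217 \right)} = 0 - 217 = -217$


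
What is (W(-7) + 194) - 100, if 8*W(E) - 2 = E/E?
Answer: 755/8 ≈ 94.375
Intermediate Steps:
W(E) = 3/8 (W(E) = 1/4 + (E/E)/8 = 1/4 + (1/8)*1 = 1/4 + 1/8 = 3/8)
(W(-7) + 194) - 100 = (3/8 + 194) - 100 = 1555/8 - 100 = 755/8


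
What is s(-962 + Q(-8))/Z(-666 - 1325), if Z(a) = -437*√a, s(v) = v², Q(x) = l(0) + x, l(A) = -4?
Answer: 948676*I*√1991/870067 ≈ 48.652*I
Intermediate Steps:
Q(x) = -4 + x
s(-962 + Q(-8))/Z(-666 - 1325) = (-962 + (-4 - 8))²/((-437*√(-666 - 1325))) = (-962 - 12)²/((-437*I*√1991)) = (-974)²/((-437*I*√1991)) = 948676/((-437*I*√1991)) = 948676*(I*√1991/870067) = 948676*I*√1991/870067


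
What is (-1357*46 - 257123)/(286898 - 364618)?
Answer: 63909/15544 ≈ 4.1115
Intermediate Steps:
(-1357*46 - 257123)/(286898 - 364618) = (-62422 - 257123)/(-77720) = -319545*(-1/77720) = 63909/15544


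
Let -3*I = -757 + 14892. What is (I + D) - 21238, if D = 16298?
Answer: -28955/3 ≈ -9651.7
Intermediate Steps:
I = -14135/3 (I = -(-757 + 14892)/3 = -1/3*14135 = -14135/3 ≈ -4711.7)
(I + D) - 21238 = (-14135/3 + 16298) - 21238 = 34759/3 - 21238 = -28955/3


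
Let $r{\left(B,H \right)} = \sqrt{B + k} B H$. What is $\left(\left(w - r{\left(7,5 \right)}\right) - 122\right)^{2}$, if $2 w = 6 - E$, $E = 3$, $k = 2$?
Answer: $\frac{203401}{4} \approx 50850.0$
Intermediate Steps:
$w = \frac{3}{2}$ ($w = \frac{6 - 3}{2} = \frac{1}{2} \cdot 3 = \frac{3}{2} \approx 1.5$)
$r{\left(B,H \right)} = B H \sqrt{2 + B}$ ($r{\left(B,H \right)} = \sqrt{B + 2} B H = \sqrt{2 + B} B H = B \sqrt{2 + B} H = B H \sqrt{2 + B}$)
$\left(\left(w - r{\left(7,5 \right)}\right) - 122\right)^{2} = \left(\left(\frac{3}{2} - 7 \cdot 5 \sqrt{2 + 7}\right) - 122\right)^{2} = \left(\left(\frac{3}{2} - 7 \cdot 5 \sqrt{9}\right) - 122\right)^{2} = \left(\left(\frac{3}{2} - 7 \cdot 5 \cdot 3\right) - 122\right)^{2} = \left(\left(\frac{3}{2} - 105\right) - 122\right)^{2} = \left(- \frac{207}{2} - 122\right)^{2} = \left(- \frac{451}{2}\right)^{2} = \frac{203401}{4}$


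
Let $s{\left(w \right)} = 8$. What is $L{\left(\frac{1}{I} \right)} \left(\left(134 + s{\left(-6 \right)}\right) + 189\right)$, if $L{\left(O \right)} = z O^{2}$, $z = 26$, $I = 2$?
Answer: $\frac{4303}{2} \approx 2151.5$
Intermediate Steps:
$L{\left(O \right)} = 26 O^{2}$
$L{\left(\frac{1}{I} \right)} \left(\left(134 + s{\left(-6 \right)}\right) + 189\right) = 26 \left(\frac{1}{2}\right)^{2} \left(\left(134 + 8\right) + 189\right) = \frac{26}{4} \left(142 + 189\right) = 26 \cdot \frac{1}{4} \cdot 331 = \frac{13}{2} \cdot 331 = \frac{4303}{2}$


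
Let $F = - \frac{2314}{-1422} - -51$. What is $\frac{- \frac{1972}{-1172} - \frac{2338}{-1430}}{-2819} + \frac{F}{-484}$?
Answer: $- \frac{1015317456899}{9237639707010} \approx -0.10991$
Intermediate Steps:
$F = \frac{37418}{711}$ ($F = \left(-2314\right) \left(- \frac{1}{1422}\right) + 51 = \frac{1157}{711} + 51 = \frac{37418}{711} \approx 52.627$)
$\frac{- \frac{1972}{-1172} - \frac{2338}{-1430}}{-2819} + \frac{F}{-484} = \frac{- \frac{1972}{-1172} - \frac{2338}{-1430}}{-2819} + \frac{37418}{711 \left(-484\right)} = \left(\left(-1972\right) \left(- \frac{1}{1172}\right) - - \frac{1169}{715}\right) \left(- \frac{1}{2819}\right) + \frac{37418}{711} \left(- \frac{1}{484}\right) = \left(\frac{493}{293} + \frac{1169}{715}\right) \left(- \frac{1}{2819}\right) - \frac{18709}{172062} = \frac{695012}{209495} \left(- \frac{1}{2819}\right) - \frac{18709}{172062} = - \frac{695012}{590566405} - \frac{18709}{172062} = - \frac{1015317456899}{9237639707010}$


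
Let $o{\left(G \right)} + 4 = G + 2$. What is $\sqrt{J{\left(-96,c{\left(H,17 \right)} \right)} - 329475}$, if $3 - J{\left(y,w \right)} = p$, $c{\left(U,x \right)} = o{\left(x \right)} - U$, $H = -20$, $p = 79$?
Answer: $i \sqrt{329551} \approx 574.07 i$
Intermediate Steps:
$o{\left(G \right)} = -2 + G$ ($o{\left(G \right)} = -4 + \left(G + 2\right) = -4 + \left(2 + G\right) = -2 + G$)
$c{\left(U,x \right)} = -2 + x - U$ ($c{\left(U,x \right)} = \left(-2 + x\right) - U = -2 + x - U$)
$J{\left(y,w \right)} = -76$ ($J{\left(y,w \right)} = 3 - 79 = -76$)
$\sqrt{J{\left(-96,c{\left(H,17 \right)} \right)} - 329475} = \sqrt{-76 - 329475} = \sqrt{-329551} = i \sqrt{329551}$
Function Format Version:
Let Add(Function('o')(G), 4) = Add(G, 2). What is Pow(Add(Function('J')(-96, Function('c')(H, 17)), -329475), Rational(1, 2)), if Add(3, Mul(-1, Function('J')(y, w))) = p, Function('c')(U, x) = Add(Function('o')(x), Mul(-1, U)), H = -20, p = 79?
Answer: Mul(I, Pow(329551, Rational(1, 2))) ≈ Mul(574.07, I)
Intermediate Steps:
Function('o')(G) = Add(-2, G) (Function('o')(G) = Add(-4, Add(G, 2)) = Add(-4, Add(2, G)) = Add(-2, G))
Function('c')(U, x) = Add(-2, x, Mul(-1, U)) (Function('c')(U, x) = Add(Add(-2, x), Mul(-1, U)) = Add(-2, x, Mul(-1, U)))
Function('J')(y, w) = -76 (Function('J')(y, w) = Add(3, Mul(-1, 79)) = Add(3, -79) = -76)
Pow(Add(Function('J')(-96, Function('c')(H, 17)), -329475), Rational(1, 2)) = Pow(Add(-76, -329475), Rational(1, 2)) = Pow(-329551, Rational(1, 2)) = Mul(I, Pow(329551, Rational(1, 2)))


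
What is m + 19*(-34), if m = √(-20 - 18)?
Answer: -646 + I*√38 ≈ -646.0 + 6.1644*I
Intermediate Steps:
m = I*√38 (m = √(-38) = I*√38 ≈ 6.1644*I)
m + 19*(-34) = I*√38 + 19*(-34) = I*√38 - 646 = -646 + I*√38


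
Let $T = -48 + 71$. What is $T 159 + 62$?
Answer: $3719$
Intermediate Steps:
$T = 23$
$T 159 + 62 = 23 \cdot 159 + 62 = 3657 + 62 = 3719$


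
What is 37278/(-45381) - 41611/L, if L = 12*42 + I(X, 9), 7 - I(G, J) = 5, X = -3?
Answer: -635737153/7654262 ≈ -83.057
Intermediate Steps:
I(G, J) = 2 (I(G, J) = 7 - 1*5 = 7 - 5 = 2)
L = 506 (L = 12*42 + 2 = 504 + 2 = 506)
37278/(-45381) - 41611/L = 37278/(-45381) - 41611/506 = 37278*(-1/45381) - 41611*1/506 = -12426/15127 - 41611/506 = -635737153/7654262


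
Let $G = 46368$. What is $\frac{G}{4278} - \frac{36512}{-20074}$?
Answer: $\frac{3938368}{311147} \approx 12.658$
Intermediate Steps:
$\frac{G}{4278} - \frac{36512}{-20074} = \frac{46368}{4278} - \frac{36512}{-20074} = 46368 \cdot \frac{1}{4278} - - \frac{18256}{10037} = \frac{336}{31} + \frac{18256}{10037} = \frac{3938368}{311147}$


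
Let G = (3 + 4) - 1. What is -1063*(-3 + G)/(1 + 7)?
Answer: -3189/8 ≈ -398.63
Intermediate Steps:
G = 6 (G = 7 - 1 = 6)
-1063*(-3 + G)/(1 + 7) = -1063*(-3 + 6)/(1 + 7) = -3189/8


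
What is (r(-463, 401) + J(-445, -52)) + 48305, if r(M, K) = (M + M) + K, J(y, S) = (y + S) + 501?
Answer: 47784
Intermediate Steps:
J(y, S) = 501 + S + y (J(y, S) = (S + y) + 501 = 501 + S + y)
r(M, K) = K + 2*M (r(M, K) = 2*M + K = K + 2*M)
(r(-463, 401) + J(-445, -52)) + 48305 = ((401 + 2*(-463)) + (501 - 52 - 445)) + 48305 = ((401 - 926) + 4) + 48305 = (-525 + 4) + 48305 = -521 + 48305 = 47784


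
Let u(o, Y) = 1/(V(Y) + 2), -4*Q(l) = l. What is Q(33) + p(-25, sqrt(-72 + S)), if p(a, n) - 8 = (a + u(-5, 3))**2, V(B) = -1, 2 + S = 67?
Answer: 2303/4 ≈ 575.75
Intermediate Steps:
S = 65 (S = -2 + 67 = 65)
Q(l) = -l/4
u(o, Y) = 1 (u(o, Y) = 1/(-1 + 2) = 1/1 = 1)
p(a, n) = 8 + (1 + a)**2 (p(a, n) = 8 + (a + 1)**2 = 8 + (1 + a)**2)
Q(33) + p(-25, sqrt(-72 + S)) = -1/4*33 + (8 + (1 - 25)**2) = -33/4 + (8 + (-24)**2) = -33/4 + (8 + 576) = -33/4 + 584 = 2303/4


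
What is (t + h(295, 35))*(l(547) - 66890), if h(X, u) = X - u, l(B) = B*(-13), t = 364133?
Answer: -26965446393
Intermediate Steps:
l(B) = -13*B
(t + h(295, 35))*(l(547) - 66890) = (364133 + (295 - 1*35))*(-13*547 - 66890) = (364133 + (295 - 35))*(-7111 - 66890) = (364133 + 260)*(-74001) = 364393*(-74001) = -26965446393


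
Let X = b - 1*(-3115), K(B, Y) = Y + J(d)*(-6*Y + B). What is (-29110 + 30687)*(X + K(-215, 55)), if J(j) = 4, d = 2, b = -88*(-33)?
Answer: 6140838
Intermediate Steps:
b = 2904
K(B, Y) = -23*Y + 4*B (K(B, Y) = Y + 4*(-6*Y + B) = Y + 4*(B - 6*Y) = Y + (-24*Y + 4*B) = -23*Y + 4*B)
X = 6019 (X = 2904 - 1*(-3115) = 2904 + 3115 = 6019)
(-29110 + 30687)*(X + K(-215, 55)) = (-29110 + 30687)*(6019 + (-23*55 + 4*(-215))) = 1577*(6019 + (-1265 - 860)) = 1577*(6019 - 2125) = 1577*3894 = 6140838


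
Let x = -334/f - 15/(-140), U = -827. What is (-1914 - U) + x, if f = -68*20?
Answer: -5172441/4760 ≈ -1086.6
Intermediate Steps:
f = -1360
x = 1679/4760 (x = -334/(-1360) - 15/(-140) = -334*(-1/1360) - 15*(-1/140) = 167/680 + 3/28 = 1679/4760 ≈ 0.35273)
(-1914 - U) + x = (-1914 - 1*(-827)) + 1679/4760 = (-1914 + 827) + 1679/4760 = -1087 + 1679/4760 = -5172441/4760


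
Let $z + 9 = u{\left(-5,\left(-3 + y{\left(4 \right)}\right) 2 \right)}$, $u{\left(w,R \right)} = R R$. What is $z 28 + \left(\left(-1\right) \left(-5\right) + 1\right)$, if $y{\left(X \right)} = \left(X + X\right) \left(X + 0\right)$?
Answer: $93946$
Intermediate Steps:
$y{\left(X \right)} = 2 X^{2}$ ($y{\left(X \right)} = 2 X X = 2 X^{2}$)
$u{\left(w,R \right)} = R^{2}$
$z = 3355$ ($z = -9 + \left(\left(-3 + 2 \cdot 4^{2}\right) 2\right)^{2} = -9 + \left(\left(-3 + 2 \cdot 16\right) 2\right)^{2} = -9 + \left(\left(-3 + 32\right) 2\right)^{2} = -9 + \left(29 \cdot 2\right)^{2} = -9 + 58^{2} = -9 + 3364 = 3355$)
$z 28 + \left(\left(-1\right) \left(-5\right) + 1\right) = 3355 \cdot 28 + \left(\left(-1\right) \left(-5\right) + 1\right) = 93940 + \left(5 + 1\right) = 93940 + 6 = 93946$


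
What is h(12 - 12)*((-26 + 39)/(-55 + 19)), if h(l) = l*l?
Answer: 0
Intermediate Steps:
h(l) = l²
h(12 - 12)*((-26 + 39)/(-55 + 19)) = (12 - 12)²*((-26 + 39)/(-55 + 19)) = 0²*(13/(-36)) = 0*(13*(-1/36)) = 0*(-13/36) = 0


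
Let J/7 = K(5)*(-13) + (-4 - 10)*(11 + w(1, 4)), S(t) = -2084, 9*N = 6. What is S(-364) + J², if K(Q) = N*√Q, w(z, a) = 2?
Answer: 14754548/9 + 463736*√5/3 ≈ 1.9850e+6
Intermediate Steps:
N = ⅔ (N = (⅑)*6 = ⅔ ≈ 0.66667)
K(Q) = 2*√Q/3
J = -1274 - 182*√5/3 (J = 7*((2*√5/3)*(-13) + (-4 - 10)*(11 + 2)) = 7*(-26*√5/3 - 14*13) = 7*(-26*√5/3 - 182) = 7*(-182 - 26*√5/3) = -1274 - 182*√5/3 ≈ -1409.7)
S(-364) + J² = -2084 + (-1274 - 182*√5/3)²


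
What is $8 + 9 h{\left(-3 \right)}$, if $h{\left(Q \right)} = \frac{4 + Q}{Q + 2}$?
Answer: $-1$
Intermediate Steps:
$h{\left(Q \right)} = \frac{4 + Q}{2 + Q}$
$8 + 9 h{\left(-3 \right)} = 8 + 9 \frac{4 - 3}{2 - 3} = 8 + 9 \frac{1}{-1} \cdot 1 = 8 + 9 \left(\left(-1\right) 1\right) = 8 + 9 \left(-1\right) = 8 - 9 = -1$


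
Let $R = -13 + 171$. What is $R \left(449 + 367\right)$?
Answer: $128928$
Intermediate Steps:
$R = 158$
$R \left(449 + 367\right) = 158 \left(449 + 367\right) = 158 \cdot 816 = 128928$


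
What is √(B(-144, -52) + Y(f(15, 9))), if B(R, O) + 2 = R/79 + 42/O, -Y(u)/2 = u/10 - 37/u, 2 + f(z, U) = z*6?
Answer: I*√272978392115/112970 ≈ 4.6249*I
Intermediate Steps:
f(z, U) = -2 + 6*z (f(z, U) = -2 + z*6 = -2 + 6*z)
Y(u) = 74/u - u/5 (Y(u) = -2*(u/10 - 37/u) = -2*(-37/u + u/10) = 74/u - u/5)
B(R, O) = -2 + 42/O + R/79 (B(R, O) = -2 + (R/79 + 42/O) = -2 + (42/O + R/79) = -2 + 42/O + R/79)
√(B(-144, -52) + Y(f(15, 9))) = √((-2 + 42/(-52) + (1/79)*(-144)) + (74/(-2 + 6*15) - (-2 + 6*15)/5)) = √((-2 + 42*(-1/52) - 144/79) + (74/(-2 + 90) - (-2 + 90)/5)) = √((-2 - 21/26 - 144/79) + (74/88 - ⅕*88)) = √(-9511/2054 + (74*(1/88) - 88/5)) = √(-9511/2054 + (37/44 - 88/5)) = √(-9511/2054 - 3687/220) = √(-4832759/225940) = I*√272978392115/112970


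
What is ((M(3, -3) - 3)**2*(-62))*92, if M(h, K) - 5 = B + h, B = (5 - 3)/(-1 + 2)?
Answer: -279496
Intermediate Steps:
B = 2 (B = 2/1 = 2*1 = 2)
M(h, K) = 7 + h (M(h, K) = 5 + (2 + h) = 7 + h)
((M(3, -3) - 3)**2*(-62))*92 = (((7 + 3) - 3)**2*(-62))*92 = ((10 - 3)**2*(-62))*92 = (7**2*(-62))*92 = (49*(-62))*92 = -3038*92 = -279496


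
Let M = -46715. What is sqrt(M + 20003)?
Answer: 6*I*sqrt(742) ≈ 163.44*I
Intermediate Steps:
sqrt(M + 20003) = sqrt(-46715 + 20003) = sqrt(-26712) = 6*I*sqrt(742)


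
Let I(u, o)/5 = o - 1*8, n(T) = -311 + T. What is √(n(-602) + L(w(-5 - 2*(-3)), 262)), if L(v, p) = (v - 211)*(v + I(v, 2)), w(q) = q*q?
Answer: √5177 ≈ 71.951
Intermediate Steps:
w(q) = q²
I(u, o) = -40 + 5*o (I(u, o) = 5*(o - 1*8) = 5*(o - 8) = 5*(-8 + o) = -40 + 5*o)
L(v, p) = (-211 + v)*(-30 + v) (L(v, p) = (v - 211)*(v + (-40 + 5*2)) = (-211 + v)*(v + (-40 + 10)) = (-211 + v)*(v - 30) = (-211 + v)*(-30 + v))
√(n(-602) + L(w(-5 - 2*(-3)), 262)) = √((-311 - 602) + (6330 + ((-5 - 2*(-3))²)² - 241*(-5 - 2*(-3))²)) = √(-913 + (6330 + ((-5 + 6)²)² - 241*(-5 + 6)²)) = √(-913 + (6330 + (1²)² - 241*1²)) = √(-913 + (6330 + 1² - 241*1)) = √(-913 + (6330 + 1 - 241)) = √(-913 + 6090) = √5177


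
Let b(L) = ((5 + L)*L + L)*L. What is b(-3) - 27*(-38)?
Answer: 1053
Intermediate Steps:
b(L) = L*(L + L*(5 + L)) (b(L) = (L*(5 + L) + L)*L = (L + L*(5 + L))*L = L*(L + L*(5 + L)))
b(-3) - 27*(-38) = (-3)²*(6 - 3) - 27*(-38) = 9*3 + 1026 = 27 + 1026 = 1053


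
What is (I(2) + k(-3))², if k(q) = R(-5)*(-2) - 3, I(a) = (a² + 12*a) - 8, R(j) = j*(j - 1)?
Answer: 1849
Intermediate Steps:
R(j) = j*(-1 + j)
I(a) = -8 + a² + 12*a
k(q) = -63 (k(q) = -5*(-1 - 5)*(-2) - 3 = -5*(-6)*(-2) - 3 = 30*(-2) - 3 = -60 - 3 = -63)
(I(2) + k(-3))² = ((-8 + 2² + 12*2) - 63)² = ((-8 + 4 + 24) - 63)² = (20 - 63)² = (-43)² = 1849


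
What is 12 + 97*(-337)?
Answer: -32677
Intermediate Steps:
12 + 97*(-337) = 12 - 32689 = -32677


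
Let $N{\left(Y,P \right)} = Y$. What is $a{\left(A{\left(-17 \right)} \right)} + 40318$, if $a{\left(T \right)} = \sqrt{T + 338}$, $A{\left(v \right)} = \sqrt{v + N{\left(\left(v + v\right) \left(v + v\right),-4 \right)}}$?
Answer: $40318 + \sqrt{338 + \sqrt{1139}} \approx 40337.0$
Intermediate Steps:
$A{\left(v \right)} = \sqrt{v + 4 v^{2}}$ ($A{\left(v \right)} = \sqrt{v + \left(v + v\right) \left(v + v\right)} = \sqrt{v + 2 v 2 v} = \sqrt{v + 4 v^{2}}$)
$a{\left(T \right)} = \sqrt{338 + T}$
$a{\left(A{\left(-17 \right)} \right)} + 40318 = \sqrt{338 + \sqrt{- 17 \left(1 + 4 \left(-17\right)\right)}} + 40318 = \sqrt{338 + \sqrt{- 17 \left(1 - 68\right)}} + 40318 = \sqrt{338 + \sqrt{\left(-17\right) \left(-67\right)}} + 40318 = \sqrt{338 + \sqrt{1139}} + 40318 = 40318 + \sqrt{338 + \sqrt{1139}}$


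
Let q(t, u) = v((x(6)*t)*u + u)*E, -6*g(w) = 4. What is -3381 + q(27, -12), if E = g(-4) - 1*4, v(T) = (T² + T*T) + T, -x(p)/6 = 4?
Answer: -562650109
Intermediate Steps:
g(w) = -⅔ (g(w) = -⅙*4 = -⅔)
x(p) = -24 (x(p) = -6*4 = -24)
v(T) = T + 2*T² (v(T) = (T² + T²) + T = 2*T² + T = T + 2*T²)
E = -14/3 (E = -⅔ - 1*4 = -⅔ - 4 = -14/3 ≈ -4.6667)
q(t, u) = -14*(u - 24*t*u)*(1 + 2*u - 48*t*u)/3 (q(t, u) = (((-24*t)*u + u)*(1 + 2*((-24*t)*u + u)))*(-14/3) = ((-24*t*u + u)*(1 + 2*(-24*t*u + u)))*(-14/3) = ((u - 24*t*u)*(1 + 2*(u - 24*t*u)))*(-14/3) = ((u - 24*t*u)*(1 + (2*u - 48*t*u)))*(-14/3) = ((u - 24*t*u)*(1 + 2*u - 48*t*u))*(-14/3) = -14*(u - 24*t*u)*(1 + 2*u - 48*t*u)/3)
-3381 + q(27, -12) = -3381 - 14/3*(-12)*(-1 + 24*27)*(-1 + 2*(-12)*(-1 + 24*27)) = -3381 - 14/3*(-12)*(-1 + 648)*(-1 + 2*(-12)*(-1 + 648)) = -3381 - 14/3*(-12)*647*(-1 + 2*(-12)*647) = -3381 - 14/3*(-12)*647*(-1 - 15528) = -3381 - 14/3*(-12)*647*(-15529) = -3381 - 562646728 = -562650109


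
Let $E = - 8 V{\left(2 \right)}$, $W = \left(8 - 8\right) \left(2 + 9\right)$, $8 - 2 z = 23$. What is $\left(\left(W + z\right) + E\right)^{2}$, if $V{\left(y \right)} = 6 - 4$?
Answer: $\frac{2209}{4} \approx 552.25$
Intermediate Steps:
$z = - \frac{15}{2}$ ($z = 4 - \frac{23}{2} = - \frac{15}{2} \approx -7.5$)
$W = 0$ ($W = 0 \cdot 11 = 0$)
$V{\left(y \right)} = 2$ ($V{\left(y \right)} = 6 - 4 = 2$)
$E = -16$ ($E = \left(-8\right) 2 = -16$)
$\left(\left(W + z\right) + E\right)^{2} = \left(\left(0 - \frac{15}{2}\right) - 16\right)^{2} = \left(- \frac{15}{2} - 16\right)^{2} = \left(- \frac{47}{2}\right)^{2} = \frac{2209}{4}$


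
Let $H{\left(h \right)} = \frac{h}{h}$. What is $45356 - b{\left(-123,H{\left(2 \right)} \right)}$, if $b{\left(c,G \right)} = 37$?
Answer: $45319$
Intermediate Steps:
$H{\left(h \right)} = 1$
$45356 - b{\left(-123,H{\left(2 \right)} \right)} = 45356 - 37 = 45319$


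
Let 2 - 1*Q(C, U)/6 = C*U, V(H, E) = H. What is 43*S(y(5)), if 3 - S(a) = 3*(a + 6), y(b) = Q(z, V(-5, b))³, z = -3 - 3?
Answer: 611669883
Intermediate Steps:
z = -6
Q(C, U) = 12 - 6*C*U
y(b) = -4741632 (y(b) = (12 - 6*(-6)*(-5))³ = (12 - 180)³ = (-168)³ = -4741632)
S(a) = -15 - 3*a (S(a) = 3 - 3*(a + 6) = 3 - 3*(6 + a) = 3 - (18 + 3*a) = 3 + (-18 - 3*a) = -15 - 3*a)
43*S(y(5)) = 43*(-15 - 3*(-4741632)) = 43*(-15 + 14224896) = 43*14224881 = 611669883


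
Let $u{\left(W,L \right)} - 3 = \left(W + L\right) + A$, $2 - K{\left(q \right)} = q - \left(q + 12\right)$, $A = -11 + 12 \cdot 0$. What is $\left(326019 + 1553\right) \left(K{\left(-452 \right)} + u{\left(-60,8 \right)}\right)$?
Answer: $-15068312$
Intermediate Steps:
$A = -11$ ($A = -11 + 0 = -11$)
$K{\left(q \right)} = 14$ ($K{\left(q \right)} = 2 - \left(q - \left(q + 12\right)\right) = 2 - \left(q - \left(12 + q\right)\right) = 2 - -12 = 2 + 12 = 14$)
$u{\left(W,L \right)} = -8 + L + W$ ($u{\left(W,L \right)} = 3 - \left(11 - L - W\right) = 3 + \left(-11 + L + W\right) = -8 + L + W$)
$\left(326019 + 1553\right) \left(K{\left(-452 \right)} + u{\left(-60,8 \right)}\right) = \left(326019 + 1553\right) \left(14 - 60\right) = 327572 \left(14 - 60\right) = 327572 \left(-46\right) = -15068312$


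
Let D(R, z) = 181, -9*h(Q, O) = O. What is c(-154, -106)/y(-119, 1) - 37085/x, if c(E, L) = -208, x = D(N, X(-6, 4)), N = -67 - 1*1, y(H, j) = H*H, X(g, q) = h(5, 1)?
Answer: -525198333/2563141 ≈ -204.90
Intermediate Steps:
h(Q, O) = -O/9
X(g, q) = -1/9 (X(g, q) = -1/9*1 = -1/9)
y(H, j) = H**2
N = -68 (N = -67 - 1 = -68)
x = 181
c(-154, -106)/y(-119, 1) - 37085/x = -208/((-119)**2) - 37085/181 = -208/14161 - 37085*1/181 = -208*1/14161 - 37085/181 = -208/14161 - 37085/181 = -525198333/2563141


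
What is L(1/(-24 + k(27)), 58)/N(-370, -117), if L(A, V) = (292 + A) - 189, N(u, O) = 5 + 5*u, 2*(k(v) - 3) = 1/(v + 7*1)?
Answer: -48971/877605 ≈ -0.055801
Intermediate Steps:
k(v) = 3 + 1/(2*(7 + v)) (k(v) = 3 + 1/(2*(v + 7*1)) = 3 + 1/(2*(v + 7)) = 3 + 1/(2*(7 + v)))
L(A, V) = 103 + A
L(1/(-24 + k(27)), 58)/N(-370, -117) = (103 + 1/(-24 + (43 + 6*27)/(2*(7 + 27))))/(5 + 5*(-370)) = (103 + 1/(-24 + (½)*(43 + 162)/34))/(5 - 1850) = (103 + 1/(-24 + (½)*(1/34)*205))/(-1845) = (103 + 1/(-24 + 205/68))*(-1/1845) = (103 + 1/(-1427/68))*(-1/1845) = (103 - 68/1427)*(-1/1845) = (146913/1427)*(-1/1845) = -48971/877605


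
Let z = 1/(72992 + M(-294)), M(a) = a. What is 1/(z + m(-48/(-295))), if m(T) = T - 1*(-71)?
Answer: 21445910/1526149409 ≈ 0.014052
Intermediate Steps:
m(T) = 71 + T (m(T) = T + 71 = 71 + T)
z = 1/72698 (z = 1/(72992 - 294) = 1/72698 ≈ 1.3756e-5)
1/(z + m(-48/(-295))) = 1/(1/72698 + (71 - 48/(-295))) = 1/(1/72698 + (71 - 48*(-1/295))) = 1/(1/72698 + (71 + 48/295)) = 1/(1/72698 + 20993/295) = 1/(1526149409/21445910) = 21445910/1526149409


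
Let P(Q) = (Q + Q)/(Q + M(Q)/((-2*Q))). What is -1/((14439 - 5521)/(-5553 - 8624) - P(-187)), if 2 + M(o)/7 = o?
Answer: 1010267197/2618527650 ≈ 0.38582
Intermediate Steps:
M(o) = -14 + 7*o
P(Q) = 2*Q/(Q - (-14 + 7*Q)/(2*Q)) (P(Q) = (Q + Q)/(Q + (-14 + 7*Q)/((-2*Q))) = (2*Q)/(Q + (-14 + 7*Q)*(-1/(2*Q))) = (2*Q)/(Q - (-14 + 7*Q)/(2*Q)) = 2*Q/(Q - (-14 + 7*Q)/(2*Q)))
-1/((14439 - 5521)/(-5553 - 8624) - P(-187)) = -1/((14439 - 5521)/(-5553 - 8624) - 4*(-187)**2/(14 - 7*(-187) + 2*(-187)**2)) = -1/(8918/(-14177) - 4*34969/(14 + 1309 + 2*34969)) = -1/(8918*(-1/14177) - 4*34969/(14 + 1309 + 69938)) = -1/(-8918/14177 - 4*34969/71261) = -1/(-8918/14177 - 1*139876/71261) = -1/(-8918/14177 - 139876/71261) = -1/(-2618527650/1010267197) = -1*(-1010267197/2618527650) = 1010267197/2618527650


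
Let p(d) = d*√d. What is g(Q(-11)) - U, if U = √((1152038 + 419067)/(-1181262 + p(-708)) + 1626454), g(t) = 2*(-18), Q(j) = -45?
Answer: -36 - √6*√((1921266733843 + 2303058864*I*√177)/(196877 + 236*I*√177))/6 ≈ -1311.3 - 8.3138e-6*I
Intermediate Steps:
g(t) = -36
p(d) = d^(3/2)
U = √(1626454 + 1571105/(-1181262 - 1416*I*√177)) (U = √((1152038 + 419067)/(-1181262 + (-708)^(3/2)) + 1626454) = √(1571105/(-1181262 - 1416*I*√177) + 1626454) = √(1626454 + 1571105/(-1181262 - 1416*I*√177)) ≈ 1275.3 + 0.e-5*I)
g(Q(-11)) - U = -36 - √6*√((1921266733843 + 2303058864*I*√177)/(196877 + 236*I*√177))/6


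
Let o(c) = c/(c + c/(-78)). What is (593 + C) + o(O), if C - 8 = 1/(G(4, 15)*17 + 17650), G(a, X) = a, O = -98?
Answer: 821317967/1364286 ≈ 602.01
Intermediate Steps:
C = 141745/17718 (C = 8 + 1/(4*17 + 17650) = 8 + 1/(68 + 17650) = 8 + 1/17718 = 141745/17718 ≈ 8.0001)
o(c) = 78/77 (o(c) = c/(c + c*(-1/78)) = c/(c - c/78) = c/((77*c/78)) = (78/(77*c))*c = 78/77)
(593 + C) + o(O) = (593 + 141745/17718) + 78/77 = 10648519/17718 + 78/77 = 821317967/1364286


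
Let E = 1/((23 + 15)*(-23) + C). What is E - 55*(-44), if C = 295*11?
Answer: 5737821/2371 ≈ 2420.0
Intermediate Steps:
C = 3245
E = 1/2371 (E = 1/((23 + 15)*(-23) + 3245) = 1/(38*(-23) + 3245) = 1/(-874 + 3245) = 1/2371 ≈ 0.00042176)
E - 55*(-44) = 1/2371 - 55*(-44) = 1/2371 - 1*(-2420) = 1/2371 + 2420 = 5737821/2371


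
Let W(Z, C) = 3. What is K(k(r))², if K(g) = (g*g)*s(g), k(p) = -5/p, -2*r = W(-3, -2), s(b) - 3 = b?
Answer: 3610000/729 ≈ 4952.0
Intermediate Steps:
s(b) = 3 + b
r = -3/2 (r = -½*3 = -3/2 ≈ -1.5000)
K(g) = g²*(3 + g) (K(g) = (g*g)*(3 + g) = g²*(3 + g))
K(k(r))² = ((-5/(-3/2))²*(3 - 5/(-3/2)))² = ((-5*(-⅔))²*(3 - 5*(-⅔)))² = ((10/3)²*(3 + 10/3))² = ((100/9)*(19/3))² = (1900/27)² = 3610000/729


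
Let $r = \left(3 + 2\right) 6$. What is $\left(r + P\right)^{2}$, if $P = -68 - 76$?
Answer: $12996$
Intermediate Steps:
$r = 30$ ($r = 5 \cdot 6 = 30$)
$P = -144$ ($P = -68 - 76 = -144$)
$\left(r + P\right)^{2} = \left(30 - 144\right)^{2} = \left(-114\right)^{2} = 12996$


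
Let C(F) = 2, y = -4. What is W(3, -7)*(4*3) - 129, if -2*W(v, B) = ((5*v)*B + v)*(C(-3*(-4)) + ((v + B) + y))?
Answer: -3801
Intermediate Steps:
W(v, B) = -(v + 5*B*v)*(-2 + B + v)/2 (W(v, B) = -((5*v)*B + v)*(2 + ((v + B) - 4))/2 = -(5*B*v + v)*(2 + ((B + v) - 4))/2 = -(v + 5*B*v)*(2 + (-4 + B + v))/2 = -(v + 5*B*v)*(-2 + B + v)/2)
W(3, -7)*(4*3) - 129 = ((½)*3*(2 - 1*3 - 5*(-7)² + 9*(-7) - 5*(-7)*3))*(4*3) - 129 = ((½)*3*(2 - 3 - 5*49 - 63 + 105))*12 - 129 = ((½)*3*(2 - 3 - 245 - 63 + 105))*12 - 129 = ((½)*3*(-204))*12 - 129 = -306*12 - 129 = -3672 - 129 = -3801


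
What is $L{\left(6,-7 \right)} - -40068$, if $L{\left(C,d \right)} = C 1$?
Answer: $40074$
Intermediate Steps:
$L{\left(C,d \right)} = C$
$L{\left(6,-7 \right)} - -40068 = 6 - -40068 = 6 + 40068 = 40074$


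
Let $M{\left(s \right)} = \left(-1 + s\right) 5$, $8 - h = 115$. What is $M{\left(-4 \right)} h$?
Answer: $2675$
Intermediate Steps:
$h = -107$ ($h = 8 - 115 = -107$)
$M{\left(s \right)} = -5 + 5 s$
$M{\left(-4 \right)} h = \left(-5 + 5 \left(-4\right)\right) \left(-107\right) = \left(-5 - 20\right) \left(-107\right) = \left(-25\right) \left(-107\right) = 2675$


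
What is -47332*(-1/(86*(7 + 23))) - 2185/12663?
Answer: 49477318/2722545 ≈ 18.173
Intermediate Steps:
-47332*(-1/(86*(7 + 23))) - 2185/12663 = -47332/(30*(-86)) - 2185*1/12663 = -47332/(-2580) - 2185/12663 = -47332*(-1/2580) - 2185/12663 = 11833/645 - 2185/12663 = 49477318/2722545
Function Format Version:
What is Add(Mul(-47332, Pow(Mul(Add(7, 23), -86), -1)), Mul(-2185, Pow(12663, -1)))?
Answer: Rational(49477318, 2722545) ≈ 18.173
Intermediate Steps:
Add(Mul(-47332, Pow(Mul(Add(7, 23), -86), -1)), Mul(-2185, Pow(12663, -1))) = Add(Mul(-47332, Pow(Mul(30, -86), -1)), Mul(-2185, Rational(1, 12663))) = Add(Mul(-47332, Pow(-2580, -1)), Rational(-2185, 12663)) = Add(Mul(-47332, Rational(-1, 2580)), Rational(-2185, 12663)) = Add(Rational(11833, 645), Rational(-2185, 12663)) = Rational(49477318, 2722545)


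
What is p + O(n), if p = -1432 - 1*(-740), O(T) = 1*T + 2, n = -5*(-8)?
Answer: -650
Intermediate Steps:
n = 40
O(T) = 2 + T (O(T) = T + 2 = 2 + T)
p = -692 (p = -1432 + 740 = -692)
p + O(n) = -692 + (2 + 40) = -692 + 42 = -650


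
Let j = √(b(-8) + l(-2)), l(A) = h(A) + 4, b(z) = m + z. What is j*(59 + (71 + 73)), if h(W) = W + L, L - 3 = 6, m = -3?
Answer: 0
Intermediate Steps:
b(z) = -3 + z
L = 9 (L = 3 + 6 = 9)
h(W) = 9 + W (h(W) = W + 9 = 9 + W)
l(A) = 13 + A (l(A) = (9 + A) + 4 = 13 + A)
j = 0 (j = √((-3 - 8) + (13 - 2)) = √(-11 + 11) = √0 = 0)
j*(59 + (71 + 73)) = 0*(59 + (71 + 73)) = 0*(59 + 144) = 0*203 = 0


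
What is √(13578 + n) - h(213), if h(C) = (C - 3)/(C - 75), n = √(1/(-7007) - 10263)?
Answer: -35/23 + √(13605169578 + 1001*I*√10283536406)/1001 ≈ 115.0 + 0.4347*I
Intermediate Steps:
n = I*√10283536406/1001 (n = √(-1/7007 - 10263) = √(-71912842/7007) = I*√10283536406/1001 ≈ 101.31*I)
h(C) = (-3 + C)/(-75 + C)
√(13578 + n) - h(213) = √(13578 + I*√10283536406/1001) - (-3 + 213)/(-75 + 213) = √(13578 + I*√10283536406/1001) - 210/138 = √(13578 + I*√10283536406/1001) - 1*35/23 = √(13578 + I*√10283536406/1001) - 35/23 = -35/23 + √(13578 + I*√10283536406/1001)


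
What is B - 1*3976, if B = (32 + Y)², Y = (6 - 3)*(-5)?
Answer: -3687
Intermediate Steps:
Y = -15 (Y = 3*(-5) = -15)
B = 289 (B = (32 - 15)² = 17² = 289)
B - 1*3976 = 289 - 1*3976 = 289 - 3976 = -3687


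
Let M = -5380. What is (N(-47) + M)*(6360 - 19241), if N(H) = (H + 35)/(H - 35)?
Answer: 2841213694/41 ≈ 6.9298e+7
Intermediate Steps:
N(H) = (35 + H)/(-35 + H)
(N(-47) + M)*(6360 - 19241) = ((35 - 47)/(-35 - 47) - 5380)*(6360 - 19241) = (-12/(-82) - 5380)*(-12881) = (-1/82*(-12) - 5380)*(-12881) = (6/41 - 5380)*(-12881) = -220574/41*(-12881) = 2841213694/41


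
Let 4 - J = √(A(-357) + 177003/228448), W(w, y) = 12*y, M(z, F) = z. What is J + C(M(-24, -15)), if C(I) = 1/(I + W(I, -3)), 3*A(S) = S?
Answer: 239/60 - I*√3186980462/5192 ≈ 3.9833 - 10.873*I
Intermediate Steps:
A(S) = S/3
C(I) = 1/(-36 + I) (C(I) = 1/(I + 12*(-3)) = 1/(I - 36) = 1/(-36 + I))
J = 4 - I*√3186980462/5192 (J = 4 - √((⅓)*(-357) + 177003/228448) = 4 - √(-119 + 177003*(1/228448)) = 4 - √(-119 + 177003/228448) = 4 - √(-27008309/228448) = 4 - I*√3186980462/5192 ≈ 4.0 - 10.873*I)
J + C(M(-24, -15)) = (4 - I*√3186980462/5192) + 1/(-36 - 24) = (4 - I*√3186980462/5192) + 1/(-60) = (4 - I*√3186980462/5192) - 1/60 = 239/60 - I*√3186980462/5192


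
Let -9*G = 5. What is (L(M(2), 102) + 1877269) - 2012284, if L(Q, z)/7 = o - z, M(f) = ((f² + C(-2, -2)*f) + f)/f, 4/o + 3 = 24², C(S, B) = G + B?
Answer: -77772689/573 ≈ -1.3573e+5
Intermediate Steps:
G = -5/9 (G = -⅑*5 = -5/9 ≈ -0.55556)
C(S, B) = -5/9 + B
o = 4/573 (o = 4/(-3 + 24²) = 4/(-3 + 576) = 4/573 ≈ 0.0069808)
M(f) = (f² - 14*f/9)/f (M(f) = ((f² + (-5/9 - 2)*f) + f)/f = ((f² - 23*f/9) + f)/f = (f² - 14*f/9)/f)
L(Q, z) = 28/573 - 7*z (L(Q, z) = 7*(4/573 - z) = 28/573 - 7*z)
(L(M(2), 102) + 1877269) - 2012284 = ((28/573 - 7*102) + 1877269) - 2012284 = ((28/573 - 714) + 1877269) - 2012284 = (-409094/573 + 1877269) - 2012284 = 1075266043/573 - 2012284 = -77772689/573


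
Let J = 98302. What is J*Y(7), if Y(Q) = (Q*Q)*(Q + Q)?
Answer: 67435172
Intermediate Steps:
Y(Q) = 2*Q³ (Y(Q) = Q²*(2*Q) = 2*Q³)
J*Y(7) = 98302*(2*7³) = 98302*(2*343) = 98302*686 = 67435172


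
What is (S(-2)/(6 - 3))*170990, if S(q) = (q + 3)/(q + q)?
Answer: -85495/6 ≈ -14249.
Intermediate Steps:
S(q) = (3 + q)/(2*q) (S(q) = (3 + q)/((2*q)) = (3 + q)*(1/(2*q)) = (3 + q)/(2*q))
(S(-2)/(6 - 3))*170990 = (((1/2)*(3 - 2)/(-2))/(6 - 3))*170990 = (((1/2)*(-1/2)*1)/3)*170990 = -1/4*1/3*170990 = -1/12*170990 = -85495/6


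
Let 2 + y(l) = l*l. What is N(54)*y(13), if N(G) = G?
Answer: 9018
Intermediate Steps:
y(l) = -2 + l**2 (y(l) = -2 + l*l = -2 + l**2)
N(54)*y(13) = 54*(-2 + 13**2) = 54*(-2 + 169) = 54*167 = 9018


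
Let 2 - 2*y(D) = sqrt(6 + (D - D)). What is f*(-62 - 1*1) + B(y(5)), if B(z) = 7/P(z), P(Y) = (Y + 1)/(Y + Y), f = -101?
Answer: 31829/5 - 14*sqrt(6)/5 ≈ 6358.9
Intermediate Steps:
y(D) = 1 - sqrt(6)/2 (y(D) = 1 - sqrt(6 + (D - D))/2 = 1 - sqrt(6 + 0)/2 = 1 - sqrt(6)/2)
P(Y) = (1 + Y)/(2*Y) (P(Y) = (1 + Y)/((2*Y)) = (1 + Y)*(1/(2*Y)) = (1 + Y)/(2*Y))
B(z) = 14*z/(1 + z) (B(z) = 7/(((1 + z)/(2*z))) = 7*(2*z/(1 + z)) = 14*z/(1 + z))
f*(-62 - 1*1) + B(y(5)) = -101*(-62 - 1*1) + 14*(1 - sqrt(6)/2)/(1 + (1 - sqrt(6)/2)) = -101*(-62 - 1) + 14*(1 - sqrt(6)/2)/(2 - sqrt(6)/2) = -101*(-63) + 14*(1 - sqrt(6)/2)/(2 - sqrt(6)/2) = 6363 + 14*(1 - sqrt(6)/2)/(2 - sqrt(6)/2)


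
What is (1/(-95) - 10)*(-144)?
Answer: 136944/95 ≈ 1441.5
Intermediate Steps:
(1/(-95) - 10)*(-144) = (-1/95 - 10)*(-144) = -951/95*(-144) = 136944/95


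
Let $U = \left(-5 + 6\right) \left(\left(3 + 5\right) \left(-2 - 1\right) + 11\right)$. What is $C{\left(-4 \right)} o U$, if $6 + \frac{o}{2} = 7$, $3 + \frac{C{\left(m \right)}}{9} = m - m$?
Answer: $702$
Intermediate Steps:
$C{\left(m \right)} = -27$ ($C{\left(m \right)} = -27 + 9 \left(m - m\right) = -27 + 9 \cdot 0 = -27 + 0 = -27$)
$o = 2$ ($o = -12 + 2 \cdot 7 = -12 + 14 = 2$)
$U = -13$ ($U = 1 \left(8 \left(-3\right) + 11\right) = 1 \left(-24 + 11\right) = 1 \left(-13\right) = -13$)
$C{\left(-4 \right)} o U = \left(-27\right) 2 \left(-13\right) = \left(-54\right) \left(-13\right) = 702$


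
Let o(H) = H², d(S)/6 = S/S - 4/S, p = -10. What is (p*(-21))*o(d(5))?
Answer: 1512/5 ≈ 302.40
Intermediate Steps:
d(S) = 6 - 24/S (d(S) = 6*(S/S - 4/S) = 6*(1 - 4/S) = 6 - 24/S)
(p*(-21))*o(d(5)) = (-10*(-21))*(6 - 24/5)² = 210*(6 - 24*⅕)² = 210*(6 - 24/5)² = 210*(6/5)² = 210*(36/25) = 1512/5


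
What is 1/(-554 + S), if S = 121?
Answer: -1/433 ≈ -0.0023095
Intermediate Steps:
1/(-554 + S) = 1/(-554 + 121) = 1/(-433) = -1/433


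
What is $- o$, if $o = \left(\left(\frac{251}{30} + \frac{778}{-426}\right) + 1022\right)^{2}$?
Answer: $- \frac{4799565205681}{4536900} \approx -1.0579 \cdot 10^{6}$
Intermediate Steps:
$o = \frac{4799565205681}{4536900}$ ($o = \left(\left(251 \cdot \frac{1}{30} + 778 \left(- \frac{1}{426}\right)\right) + 1022\right)^{2} = \left(\left(\frac{251}{30} - \frac{389}{213}\right) + 1022\right)^{2} = \left(\frac{13931}{2130} + 1022\right)^{2} = \left(\frac{2190791}{2130}\right)^{2} = \frac{4799565205681}{4536900} \approx 1.0579 \cdot 10^{6}$)
$- o = \left(-1\right) \frac{4799565205681}{4536900} = - \frac{4799565205681}{4536900}$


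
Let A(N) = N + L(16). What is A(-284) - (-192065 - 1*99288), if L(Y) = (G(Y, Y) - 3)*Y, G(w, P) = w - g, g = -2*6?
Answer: 291469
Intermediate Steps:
g = -12
G(w, P) = 12 + w (G(w, P) = w - 1*(-12) = w + 12 = 12 + w)
L(Y) = Y*(9 + Y) (L(Y) = ((12 + Y) - 3)*Y = (9 + Y)*Y = Y*(9 + Y))
A(N) = 400 + N (A(N) = N + 16*(9 + 16) = N + 16*25 = N + 400 = 400 + N)
A(-284) - (-192065 - 1*99288) = (400 - 284) - (-192065 - 1*99288) = 116 - (-192065 - 99288) = 116 - 1*(-291353) = 116 + 291353 = 291469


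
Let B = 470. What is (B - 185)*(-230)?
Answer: -65550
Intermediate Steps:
(B - 185)*(-230) = (470 - 185)*(-230) = 285*(-230) = -65550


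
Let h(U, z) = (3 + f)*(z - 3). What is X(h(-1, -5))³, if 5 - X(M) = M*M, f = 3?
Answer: -12151136899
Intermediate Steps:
h(U, z) = -18 + 6*z (h(U, z) = (3 + 3)*(z - 3) = 6*(-3 + z) = -18 + 6*z)
X(M) = 5 - M² (X(M) = 5 - M*M = 5 - M²)
X(h(-1, -5))³ = (5 - (-18 + 6*(-5))²)³ = (5 - (-18 - 30)²)³ = (5 - 1*(-48)²)³ = (5 - 1*2304)³ = (5 - 2304)³ = (-2299)³ = -12151136899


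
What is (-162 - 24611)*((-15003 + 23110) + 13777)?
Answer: -542132332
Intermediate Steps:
(-162 - 24611)*((-15003 + 23110) + 13777) = -24773*(8107 + 13777) = -24773*21884 = -542132332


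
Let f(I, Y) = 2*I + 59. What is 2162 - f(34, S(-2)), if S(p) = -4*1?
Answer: 2035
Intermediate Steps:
S(p) = -4
f(I, Y) = 59 + 2*I
2162 - f(34, S(-2)) = 2162 - (59 + 2*34) = 2162 - (59 + 68) = 2162 - 1*127 = 2162 - 127 = 2035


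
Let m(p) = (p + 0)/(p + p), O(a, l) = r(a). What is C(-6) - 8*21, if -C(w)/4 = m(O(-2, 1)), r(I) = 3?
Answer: -170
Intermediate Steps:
O(a, l) = 3
m(p) = ½ (m(p) = p/((2*p)) = p*(1/(2*p)) = ½)
C(w) = -2 (C(w) = -4*½ = -2)
C(-6) - 8*21 = -2 - 8*21 = -2 - 168 = -170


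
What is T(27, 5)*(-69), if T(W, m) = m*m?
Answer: -1725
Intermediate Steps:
T(W, m) = m²
T(27, 5)*(-69) = 5²*(-69) = 25*(-69) = -1725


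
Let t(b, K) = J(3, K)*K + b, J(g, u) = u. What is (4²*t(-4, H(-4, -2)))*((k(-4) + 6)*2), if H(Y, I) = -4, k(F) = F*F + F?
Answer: 6912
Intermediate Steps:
k(F) = F + F² (k(F) = F² + F = F + F²)
t(b, K) = b + K² (t(b, K) = K*K + b = K² + b = b + K²)
(4²*t(-4, H(-4, -2)))*((k(-4) + 6)*2) = (4²*(-4 + (-4)²))*((-4*(1 - 4) + 6)*2) = (16*(-4 + 16))*((-4*(-3) + 6)*2) = (16*12)*((12 + 6)*2) = 192*(18*2) = 192*36 = 6912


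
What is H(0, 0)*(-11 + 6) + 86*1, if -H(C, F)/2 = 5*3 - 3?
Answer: 206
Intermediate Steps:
H(C, F) = -24 (H(C, F) = -2*(5*3 - 3) = -2*(15 - 3) = -2*12 = -24)
H(0, 0)*(-11 + 6) + 86*1 = -24*(-11 + 6) + 86*1 = -24*(-5) + 86 = 120 + 86 = 206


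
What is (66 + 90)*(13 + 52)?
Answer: 10140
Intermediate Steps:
(66 + 90)*(13 + 52) = 156*65 = 10140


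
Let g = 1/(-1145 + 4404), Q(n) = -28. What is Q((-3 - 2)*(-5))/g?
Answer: -91252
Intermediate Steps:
g = 1/3259 ≈ 0.00030684
Q((-3 - 2)*(-5))/g = -28/1/3259 = -28*3259 = -91252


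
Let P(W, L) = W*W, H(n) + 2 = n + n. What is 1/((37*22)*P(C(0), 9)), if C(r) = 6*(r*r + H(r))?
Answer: 1/117216 ≈ 8.5313e-6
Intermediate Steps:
H(n) = -2 + 2*n (H(n) = -2 + (n + n) = -2 + 2*n)
C(r) = -12 + 6*r**2 + 12*r (C(r) = 6*(r*r + (-2 + 2*r)) = 6*(r**2 + (-2 + 2*r)) = 6*(-2 + r**2 + 2*r) = -12 + 6*r**2 + 12*r)
P(W, L) = W**2
1/((37*22)*P(C(0), 9)) = 1/((37*22)*(-12 + 6*0**2 + 12*0)**2) = 1/(814*(-12 + 6*0 + 0)**2) = 1/(814*(-12 + 0 + 0)**2) = 1/(814*(-12)**2) = 1/(814*144) = 1/117216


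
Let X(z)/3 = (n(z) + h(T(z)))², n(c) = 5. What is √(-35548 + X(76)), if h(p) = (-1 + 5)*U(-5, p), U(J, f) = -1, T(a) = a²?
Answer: I*√35545 ≈ 188.53*I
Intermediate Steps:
h(p) = -4 (h(p) = (-1 + 5)*(-1) = 4*(-1) = -4)
X(z) = 3 (X(z) = 3*(5 - 4)² = 3*1² = 3*1 = 3)
√(-35548 + X(76)) = √(-35548 + 3) = √(-35545) = I*√35545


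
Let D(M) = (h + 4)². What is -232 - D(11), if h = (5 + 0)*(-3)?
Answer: -353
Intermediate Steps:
h = -15 (h = 5*(-3) = -15)
D(M) = 121 (D(M) = (-15 + 4)² = (-11)² = 121)
-232 - D(11) = -232 - 1*121 = -232 - 121 = -353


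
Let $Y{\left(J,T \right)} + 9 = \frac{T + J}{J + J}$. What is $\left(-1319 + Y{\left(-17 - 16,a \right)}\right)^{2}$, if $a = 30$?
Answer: $\frac{853516225}{484} \approx 1.7635 \cdot 10^{6}$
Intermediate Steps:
$Y{\left(J,T \right)} = -9 + \frac{J + T}{2 J}$ ($Y{\left(J,T \right)} = -9 + \frac{T + J}{J + J} = -9 + \frac{J + T}{2 J}$)
$\left(-1319 + Y{\left(-17 - 16,a \right)}\right)^{2} = \left(-1319 + \frac{30 - 17 \left(-17 - 16\right)}{2 \left(-17 - 16\right)}\right)^{2} = \left(-1319 + \frac{30 - -561}{2 \left(-33\right)}\right)^{2} = \left(-1319 + \frac{1}{2} \left(- \frac{1}{33}\right) \left(30 + 561\right)\right)^{2} = \left(-1319 + \frac{1}{2} \left(- \frac{1}{33}\right) 591\right)^{2} = \left(-1319 - \frac{197}{22}\right)^{2} = \left(- \frac{29215}{22}\right)^{2} = \frac{853516225}{484}$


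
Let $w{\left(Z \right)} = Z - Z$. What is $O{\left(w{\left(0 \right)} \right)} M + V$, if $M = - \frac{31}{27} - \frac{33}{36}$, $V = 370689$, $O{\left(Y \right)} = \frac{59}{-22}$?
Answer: $\frac{880770221}{2376} \approx 3.7069 \cdot 10^{5}$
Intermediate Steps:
$w{\left(Z \right)} = 0$
$O{\left(Y \right)} = - \frac{59}{22}$ ($O{\left(Y \right)} = 59 \left(- \frac{1}{22}\right) = - \frac{59}{22}$)
$M = - \frac{223}{108}$ ($M = \left(-31\right) \frac{1}{27} - \frac{11}{12} = - \frac{31}{27} - \frac{11}{12} = - \frac{223}{108} \approx -2.0648$)
$O{\left(w{\left(0 \right)} \right)} M + V = \left(- \frac{59}{22}\right) \left(- \frac{223}{108}\right) + 370689 = \frac{13157}{2376} + 370689 = \frac{880770221}{2376}$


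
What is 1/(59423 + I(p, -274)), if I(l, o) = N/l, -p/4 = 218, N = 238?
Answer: 436/25908309 ≈ 1.6829e-5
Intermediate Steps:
p = -872 (p = -4*218 = -872)
I(l, o) = 238/l
1/(59423 + I(p, -274)) = 1/(59423 + 238/(-872)) = 1/(59423 + 238*(-1/872)) = 1/(59423 - 119/436) = 1/(25908309/436) = 436/25908309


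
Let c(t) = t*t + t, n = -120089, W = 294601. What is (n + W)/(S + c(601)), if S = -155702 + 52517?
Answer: 174512/258617 ≈ 0.67479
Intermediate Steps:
S = -103185
c(t) = t + t**2 (c(t) = t**2 + t = t + t**2)
(n + W)/(S + c(601)) = (-120089 + 294601)/(-103185 + 601*(1 + 601)) = 174512/(-103185 + 601*602) = 174512/(-103185 + 361802) = 174512/258617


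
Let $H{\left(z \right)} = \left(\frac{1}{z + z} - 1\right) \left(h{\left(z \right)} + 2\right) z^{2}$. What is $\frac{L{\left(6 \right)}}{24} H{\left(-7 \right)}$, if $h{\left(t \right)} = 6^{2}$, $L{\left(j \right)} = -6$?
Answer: $\frac{1995}{4} \approx 498.75$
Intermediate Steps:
$h{\left(t \right)} = 36$
$H{\left(z \right)} = z^{2} \left(-38 + \frac{19}{z}\right)$ ($H{\left(z \right)} = \left(\frac{1}{z + z} - 1\right) \left(36 + 2\right) z^{2} = \left(\frac{1}{2 z} - 1\right) 38 z^{2} = \left(-1 + \frac{1}{2 z}\right) 38 z^{2} = \left(-38 + \frac{19}{z}\right) z^{2} = z^{2} \left(-38 + \frac{19}{z}\right)$)
$\frac{L{\left(6 \right)}}{24} H{\left(-7 \right)} = - \frac{6}{24} \cdot 19 \left(-7\right) \left(1 - -14\right) = \left(-6\right) \frac{1}{24} \cdot 19 \left(-7\right) \left(1 + 14\right) = - \frac{19 \left(-7\right) 15}{4} = \left(- \frac{1}{4}\right) \left(-1995\right) = \frac{1995}{4}$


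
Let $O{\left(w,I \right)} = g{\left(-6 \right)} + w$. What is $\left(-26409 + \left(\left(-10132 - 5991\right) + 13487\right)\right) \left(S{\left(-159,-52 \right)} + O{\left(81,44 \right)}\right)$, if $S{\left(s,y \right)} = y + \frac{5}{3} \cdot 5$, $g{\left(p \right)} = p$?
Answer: $- \frac{2730230}{3} \approx -9.1008 \cdot 10^{5}$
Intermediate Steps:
$O{\left(w,I \right)} = -6 + w$
$S{\left(s,y \right)} = \frac{25}{3} + y$ ($S{\left(s,y \right)} = y + 5 \cdot \frac{1}{3} \cdot 5 = y + \frac{5}{3} \cdot 5 = y + \frac{25}{3} = \frac{25}{3} + y$)
$\left(-26409 + \left(\left(-10132 - 5991\right) + 13487\right)\right) \left(S{\left(-159,-52 \right)} + O{\left(81,44 \right)}\right) = \left(-26409 + \left(\left(-10132 - 5991\right) + 13487\right)\right) \left(\left(\frac{25}{3} - 52\right) + \left(-6 + 81\right)\right) = \left(-26409 + \left(-16123 + 13487\right)\right) \left(- \frac{131}{3} + 75\right) = \left(-26409 - 2636\right) \frac{94}{3} = \left(-29045\right) \frac{94}{3} = - \frac{2730230}{3}$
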